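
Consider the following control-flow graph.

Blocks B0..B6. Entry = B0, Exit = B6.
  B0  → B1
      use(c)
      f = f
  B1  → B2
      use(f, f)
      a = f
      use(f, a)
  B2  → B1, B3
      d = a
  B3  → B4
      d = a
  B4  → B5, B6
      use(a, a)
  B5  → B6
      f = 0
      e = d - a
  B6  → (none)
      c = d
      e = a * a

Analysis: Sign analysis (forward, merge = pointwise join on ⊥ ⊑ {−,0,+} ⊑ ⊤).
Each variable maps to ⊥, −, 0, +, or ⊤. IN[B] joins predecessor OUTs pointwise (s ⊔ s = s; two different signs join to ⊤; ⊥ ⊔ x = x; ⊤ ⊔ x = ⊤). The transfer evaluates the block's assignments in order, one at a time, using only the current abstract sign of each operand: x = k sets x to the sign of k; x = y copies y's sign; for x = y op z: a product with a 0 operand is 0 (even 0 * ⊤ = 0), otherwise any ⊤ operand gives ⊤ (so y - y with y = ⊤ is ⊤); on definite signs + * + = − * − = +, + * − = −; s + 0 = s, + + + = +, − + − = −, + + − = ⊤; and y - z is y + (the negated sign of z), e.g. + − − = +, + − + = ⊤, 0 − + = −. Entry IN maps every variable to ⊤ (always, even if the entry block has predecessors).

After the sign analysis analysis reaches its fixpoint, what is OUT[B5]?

Answer: {a: ⊤, b: ⊤, c: ⊤, d: ⊤, e: ⊤, f: 0}

Derivation:
Fixpoint table:
  B0:  IN=(all ⊤)  OUT=(all ⊤)
  B1:  IN=(all ⊤)  OUT=(all ⊤)
  B2:  IN=(all ⊤)  OUT=(all ⊤)
  B3:  IN=(all ⊤)  OUT=(all ⊤)
  B4:  IN=(all ⊤)  OUT=(all ⊤)
  B5:  IN=(all ⊤)  OUT={f:0; rest ⊤}
  B6:  IN=(all ⊤)  OUT=(all ⊤)

Merge at B5: IN[B5] = OUT[B4] = {a: ⊤, b: ⊤, c: ⊤, d: ⊤, e: ⊤, f: ⊤}
Applying B5's transfer function to that IN value gives OUT[B5] (row B5 above).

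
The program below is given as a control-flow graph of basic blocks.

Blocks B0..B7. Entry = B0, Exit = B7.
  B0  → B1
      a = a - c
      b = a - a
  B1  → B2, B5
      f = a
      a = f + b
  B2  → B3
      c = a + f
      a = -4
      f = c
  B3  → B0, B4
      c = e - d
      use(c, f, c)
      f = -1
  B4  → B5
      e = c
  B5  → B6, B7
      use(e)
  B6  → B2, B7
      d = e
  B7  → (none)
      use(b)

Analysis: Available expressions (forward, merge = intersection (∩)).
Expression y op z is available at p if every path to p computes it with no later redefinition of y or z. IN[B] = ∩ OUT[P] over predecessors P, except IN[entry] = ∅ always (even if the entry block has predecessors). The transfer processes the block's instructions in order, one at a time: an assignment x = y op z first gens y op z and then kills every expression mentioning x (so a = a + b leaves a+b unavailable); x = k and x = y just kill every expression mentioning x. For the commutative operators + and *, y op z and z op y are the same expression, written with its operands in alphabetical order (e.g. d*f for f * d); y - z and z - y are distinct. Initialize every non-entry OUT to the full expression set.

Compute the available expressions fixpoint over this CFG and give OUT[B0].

Per-block solution:
  B0: | IN={} | OUT={a-a}
  B1: | IN={a-a} | OUT={b+f}
  B2: | IN={} | OUT={}
  B3: | IN={} | OUT={e-d}
  B4: | IN={e-d} | OUT={}
  B5: | IN={} | OUT={}
  B6: | IN={} | OUT={}
  B7: | IN={} | OUT={}

Merge at B0 (entry node, so the boundary value {} is joined with the incoming edge(s)): IN[B0] = {} ∩ OUT[B3] = {}
Applying B0's transfer function to that IN value gives OUT[B0] (row B0 above).

Answer: {a-a}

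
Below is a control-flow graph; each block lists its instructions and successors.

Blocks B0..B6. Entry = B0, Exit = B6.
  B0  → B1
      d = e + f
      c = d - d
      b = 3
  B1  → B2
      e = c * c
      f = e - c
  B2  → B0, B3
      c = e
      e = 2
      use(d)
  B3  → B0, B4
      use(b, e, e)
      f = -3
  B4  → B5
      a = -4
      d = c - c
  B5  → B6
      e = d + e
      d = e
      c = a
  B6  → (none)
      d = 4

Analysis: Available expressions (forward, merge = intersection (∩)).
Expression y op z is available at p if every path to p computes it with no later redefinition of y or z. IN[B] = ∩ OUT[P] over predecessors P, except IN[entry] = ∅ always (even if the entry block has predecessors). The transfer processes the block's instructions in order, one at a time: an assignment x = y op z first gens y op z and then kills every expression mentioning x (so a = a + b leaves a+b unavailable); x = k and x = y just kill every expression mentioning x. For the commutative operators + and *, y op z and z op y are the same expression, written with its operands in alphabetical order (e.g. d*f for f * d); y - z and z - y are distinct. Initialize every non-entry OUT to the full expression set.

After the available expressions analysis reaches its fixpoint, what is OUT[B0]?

Per-block solution:
  B0: | IN={} | OUT={d-d, e+f}
  B1: | IN={d-d, e+f} | OUT={c*c, d-d, e-c}
  B2: | IN={c*c, d-d, e-c} | OUT={d-d}
  B3: | IN={d-d} | OUT={d-d}
  B4: | IN={d-d} | OUT={c-c}
  B5: | IN={c-c} | OUT={}
  B6: | IN={} | OUT={}

Merge at B0 (entry node, so the boundary value {} is joined with the incoming edge(s)): IN[B0] = {} ∩ OUT[B2] ∩ OUT[B3] = {}
Applying B0's transfer function to that IN value gives OUT[B0] (row B0 above).

Answer: {d-d, e+f}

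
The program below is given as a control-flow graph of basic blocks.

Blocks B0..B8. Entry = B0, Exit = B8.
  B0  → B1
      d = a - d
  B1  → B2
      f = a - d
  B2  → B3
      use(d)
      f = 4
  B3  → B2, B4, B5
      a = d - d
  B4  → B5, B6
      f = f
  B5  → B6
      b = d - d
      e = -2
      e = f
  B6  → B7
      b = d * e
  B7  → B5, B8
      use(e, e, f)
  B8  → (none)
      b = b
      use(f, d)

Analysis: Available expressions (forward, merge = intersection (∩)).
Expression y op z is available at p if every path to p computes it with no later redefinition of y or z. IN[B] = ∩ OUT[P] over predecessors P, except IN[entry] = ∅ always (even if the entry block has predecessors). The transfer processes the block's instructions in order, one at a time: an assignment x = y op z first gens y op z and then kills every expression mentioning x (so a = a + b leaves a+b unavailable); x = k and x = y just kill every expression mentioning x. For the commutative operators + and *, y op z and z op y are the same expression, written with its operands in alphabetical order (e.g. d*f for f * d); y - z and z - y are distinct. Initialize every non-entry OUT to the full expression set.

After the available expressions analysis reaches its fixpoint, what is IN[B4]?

Answer: {d-d}

Derivation:
Per-block solution:
  B0:   IN={}   OUT={}
  B1:   IN={}   OUT={a-d}
  B2:   IN={}   OUT={}
  B3:   IN={}   OUT={d-d}
  B4:   IN={d-d}   OUT={d-d}
  B5:   IN={d-d}   OUT={d-d}
  B6:   IN={d-d}   OUT={d*e, d-d}
  B7:   IN={d*e, d-d}   OUT={d*e, d-d}
  B8:   IN={d*e, d-d}   OUT={d*e, d-d}

Merge at B4: IN[B4] = OUT[B3] = {d-d}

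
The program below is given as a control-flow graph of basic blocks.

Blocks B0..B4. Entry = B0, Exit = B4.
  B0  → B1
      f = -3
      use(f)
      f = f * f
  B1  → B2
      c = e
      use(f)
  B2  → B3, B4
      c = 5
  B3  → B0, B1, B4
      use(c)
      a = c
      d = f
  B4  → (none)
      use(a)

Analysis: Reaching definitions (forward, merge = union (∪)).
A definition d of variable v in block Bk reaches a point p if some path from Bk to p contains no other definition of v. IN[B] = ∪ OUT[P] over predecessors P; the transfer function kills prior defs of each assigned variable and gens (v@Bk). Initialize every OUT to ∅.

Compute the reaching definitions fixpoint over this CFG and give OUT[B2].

Answer: {a@B3, c@B2, d@B3, f@B0}

Derivation:
Converged values:
  B0:  IN={a@B3, c@B2, d@B3, f@B0}  OUT={a@B3, c@B2, d@B3, f@B0}
  B1:  IN={a@B3, c@B2, d@B3, f@B0}  OUT={a@B3, c@B1, d@B3, f@B0}
  B2:  IN={a@B3, c@B1, d@B3, f@B0}  OUT={a@B3, c@B2, d@B3, f@B0}
  B3:  IN={a@B3, c@B2, d@B3, f@B0}  OUT={a@B3, c@B2, d@B3, f@B0}
  B4:  IN={a@B3, c@B2, d@B3, f@B0}  OUT={a@B3, c@B2, d@B3, f@B0}

Merge at B2: IN[B2] = OUT[B1] = {a@B3, c@B1, d@B3, f@B0}
Applying B2's transfer function to that IN value gives OUT[B2] (row B2 above).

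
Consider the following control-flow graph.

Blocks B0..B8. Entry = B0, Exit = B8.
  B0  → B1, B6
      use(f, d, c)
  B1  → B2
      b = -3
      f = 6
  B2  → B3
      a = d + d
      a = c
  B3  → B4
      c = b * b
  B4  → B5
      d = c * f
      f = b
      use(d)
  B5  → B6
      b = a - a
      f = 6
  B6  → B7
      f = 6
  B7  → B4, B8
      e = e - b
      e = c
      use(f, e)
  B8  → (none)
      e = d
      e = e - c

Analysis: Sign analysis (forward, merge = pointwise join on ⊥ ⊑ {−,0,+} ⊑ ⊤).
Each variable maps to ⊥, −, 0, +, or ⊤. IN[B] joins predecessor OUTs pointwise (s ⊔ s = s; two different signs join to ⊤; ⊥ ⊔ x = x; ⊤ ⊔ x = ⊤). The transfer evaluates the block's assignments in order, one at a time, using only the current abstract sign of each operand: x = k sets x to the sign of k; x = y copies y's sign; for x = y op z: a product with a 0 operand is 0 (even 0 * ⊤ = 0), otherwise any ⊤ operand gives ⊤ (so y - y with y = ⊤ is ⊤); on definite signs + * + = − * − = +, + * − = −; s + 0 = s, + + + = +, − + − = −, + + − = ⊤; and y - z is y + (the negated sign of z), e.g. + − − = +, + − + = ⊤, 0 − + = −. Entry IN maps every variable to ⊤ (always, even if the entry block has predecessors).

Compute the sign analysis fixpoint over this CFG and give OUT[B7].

Answer: {a: ⊤, b: ⊤, c: ⊤, d: ⊤, e: ⊤, f: +}

Trace:
Converged values:
  B0:  IN=(all ⊤)  OUT=(all ⊤)
  B1:  IN=(all ⊤)  OUT={b:-, f:+; rest ⊤}
  B2:  IN={b:-, f:+; rest ⊤}  OUT={b:-, f:+; rest ⊤}
  B3:  IN={b:-, f:+; rest ⊤}  OUT={b:-, c:+, f:+; rest ⊤}
  B4:  IN={f:+; rest ⊤}  OUT=(all ⊤)
  B5:  IN=(all ⊤)  OUT={f:+; rest ⊤}
  B6:  IN=(all ⊤)  OUT={f:+; rest ⊤}
  B7:  IN={f:+; rest ⊤}  OUT={f:+; rest ⊤}
  B8:  IN={f:+; rest ⊤}  OUT={f:+; rest ⊤}

Merge at B7: IN[B7] = OUT[B6] = {a: ⊤, b: ⊤, c: ⊤, d: ⊤, e: ⊤, f: +}
Applying B7's transfer function to that IN value gives OUT[B7] (row B7 above).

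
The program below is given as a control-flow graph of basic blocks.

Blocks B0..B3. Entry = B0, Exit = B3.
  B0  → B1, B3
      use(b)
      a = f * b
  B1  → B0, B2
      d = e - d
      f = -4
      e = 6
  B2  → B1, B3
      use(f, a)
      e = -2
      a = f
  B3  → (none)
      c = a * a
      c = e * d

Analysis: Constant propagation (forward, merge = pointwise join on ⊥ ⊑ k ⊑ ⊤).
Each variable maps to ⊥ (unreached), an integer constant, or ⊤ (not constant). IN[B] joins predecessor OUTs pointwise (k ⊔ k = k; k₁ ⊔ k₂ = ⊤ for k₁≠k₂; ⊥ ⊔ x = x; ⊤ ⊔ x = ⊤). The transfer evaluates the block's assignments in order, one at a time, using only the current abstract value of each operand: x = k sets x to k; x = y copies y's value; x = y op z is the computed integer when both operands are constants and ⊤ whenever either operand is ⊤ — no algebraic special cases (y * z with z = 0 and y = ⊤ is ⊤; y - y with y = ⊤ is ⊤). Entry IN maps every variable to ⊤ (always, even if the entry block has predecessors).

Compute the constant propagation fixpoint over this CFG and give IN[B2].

Answer: {a: ⊤, b: ⊤, c: ⊤, d: ⊤, e: 6, f: -4}

Derivation:
Fixpoint table:
  B0: | IN=(all ⊤) | OUT=(all ⊤)
  B1: | IN=(all ⊤) | OUT={e:6, f:-4; rest ⊤}
  B2: | IN={e:6, f:-4; rest ⊤} | OUT={a:-4, e:-2, f:-4; rest ⊤}
  B3: | IN=(all ⊤) | OUT=(all ⊤)

Merge at B2: IN[B2] = OUT[B1] = {a: ⊤, b: ⊤, c: ⊤, d: ⊤, e: 6, f: -4}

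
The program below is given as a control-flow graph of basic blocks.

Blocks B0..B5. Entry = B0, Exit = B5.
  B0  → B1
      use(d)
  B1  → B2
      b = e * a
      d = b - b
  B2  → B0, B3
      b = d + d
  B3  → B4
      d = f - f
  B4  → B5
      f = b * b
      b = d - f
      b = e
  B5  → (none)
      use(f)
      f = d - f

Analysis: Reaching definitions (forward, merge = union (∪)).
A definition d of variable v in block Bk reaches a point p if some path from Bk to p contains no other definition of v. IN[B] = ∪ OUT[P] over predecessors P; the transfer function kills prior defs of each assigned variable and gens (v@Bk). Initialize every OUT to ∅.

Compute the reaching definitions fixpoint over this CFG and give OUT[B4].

Converged values:
  B0:   IN={b@B2, d@B1}   OUT={b@B2, d@B1}
  B1:   IN={b@B2, d@B1}   OUT={b@B1, d@B1}
  B2:   IN={b@B1, d@B1}   OUT={b@B2, d@B1}
  B3:   IN={b@B2, d@B1}   OUT={b@B2, d@B3}
  B4:   IN={b@B2, d@B3}   OUT={b@B4, d@B3, f@B4}
  B5:   IN={b@B4, d@B3, f@B4}   OUT={b@B4, d@B3, f@B5}

Merge at B4: IN[B4] = OUT[B3] = {b@B2, d@B3}
Applying B4's transfer function to that IN value gives OUT[B4] (row B4 above).

Answer: {b@B4, d@B3, f@B4}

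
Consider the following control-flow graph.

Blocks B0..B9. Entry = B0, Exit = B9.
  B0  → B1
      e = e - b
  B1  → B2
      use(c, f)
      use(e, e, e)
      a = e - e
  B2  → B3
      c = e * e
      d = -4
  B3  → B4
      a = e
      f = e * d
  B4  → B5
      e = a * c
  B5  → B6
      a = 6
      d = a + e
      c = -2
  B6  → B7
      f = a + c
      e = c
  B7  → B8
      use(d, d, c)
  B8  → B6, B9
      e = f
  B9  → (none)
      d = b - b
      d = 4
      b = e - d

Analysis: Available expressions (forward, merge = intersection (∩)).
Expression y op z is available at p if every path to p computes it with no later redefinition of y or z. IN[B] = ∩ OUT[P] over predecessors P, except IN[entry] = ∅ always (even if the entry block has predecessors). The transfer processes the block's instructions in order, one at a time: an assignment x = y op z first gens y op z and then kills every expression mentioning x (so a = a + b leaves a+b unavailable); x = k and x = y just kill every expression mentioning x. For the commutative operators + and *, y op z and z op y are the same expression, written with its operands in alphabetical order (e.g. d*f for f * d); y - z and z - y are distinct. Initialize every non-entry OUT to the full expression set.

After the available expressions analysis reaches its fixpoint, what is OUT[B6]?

Fixpoint table:
  B0:   IN={}   OUT={}
  B1:   IN={}   OUT={e-e}
  B2:   IN={e-e}   OUT={e*e, e-e}
  B3:   IN={e*e, e-e}   OUT={d*e, e*e, e-e}
  B4:   IN={d*e, e*e, e-e}   OUT={a*c}
  B5:   IN={a*c}   OUT={a+e}
  B6:   IN={}   OUT={a+c}
  B7:   IN={a+c}   OUT={a+c}
  B8:   IN={a+c}   OUT={a+c}
  B9:   IN={a+c}   OUT={a+c, e-d}

Merge at B6: IN[B6] = OUT[B5] ∩ OUT[B8] = {}
Applying B6's transfer function to that IN value gives OUT[B6] (row B6 above).

Answer: {a+c}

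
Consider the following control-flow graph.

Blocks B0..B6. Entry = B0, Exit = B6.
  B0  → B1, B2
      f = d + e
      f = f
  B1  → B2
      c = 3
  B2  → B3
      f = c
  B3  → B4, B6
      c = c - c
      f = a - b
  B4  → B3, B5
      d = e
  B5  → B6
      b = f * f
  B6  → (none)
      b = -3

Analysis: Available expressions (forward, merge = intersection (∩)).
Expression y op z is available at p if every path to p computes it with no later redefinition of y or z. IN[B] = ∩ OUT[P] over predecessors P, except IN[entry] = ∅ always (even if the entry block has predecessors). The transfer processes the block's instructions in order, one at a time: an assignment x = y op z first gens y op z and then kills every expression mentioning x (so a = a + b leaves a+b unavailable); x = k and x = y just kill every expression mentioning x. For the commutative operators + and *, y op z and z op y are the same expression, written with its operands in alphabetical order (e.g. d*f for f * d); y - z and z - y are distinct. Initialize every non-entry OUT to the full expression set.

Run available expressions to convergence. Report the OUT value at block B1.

Converged values:
  B0:  IN={}  OUT={d+e}
  B1:  IN={d+e}  OUT={d+e}
  B2:  IN={d+e}  OUT={d+e}
  B3:  IN={}  OUT={a-b}
  B4:  IN={a-b}  OUT={a-b}
  B5:  IN={a-b}  OUT={f*f}
  B6:  IN={}  OUT={}

Merge at B1: IN[B1] = OUT[B0] = {d+e}
Applying B1's transfer function to that IN value gives OUT[B1] (row B1 above).

Answer: {d+e}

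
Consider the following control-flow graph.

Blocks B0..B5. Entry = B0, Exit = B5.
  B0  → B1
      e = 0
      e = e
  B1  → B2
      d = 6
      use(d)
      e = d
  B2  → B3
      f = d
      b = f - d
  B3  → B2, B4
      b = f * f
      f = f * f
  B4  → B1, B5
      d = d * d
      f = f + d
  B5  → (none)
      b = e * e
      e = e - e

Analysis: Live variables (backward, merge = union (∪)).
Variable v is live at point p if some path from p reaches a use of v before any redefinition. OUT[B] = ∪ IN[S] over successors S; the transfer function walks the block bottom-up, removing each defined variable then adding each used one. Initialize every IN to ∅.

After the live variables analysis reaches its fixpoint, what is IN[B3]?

Converged values:
  B0: | IN={} | OUT={}
  B1: | IN={} | OUT={d, e}
  B2: | IN={d, e} | OUT={d, e, f}
  B3: | IN={d, e, f} | OUT={d, e, f}
  B4: | IN={d, e, f} | OUT={e}
  B5: | IN={e} | OUT={}

Merge at B3: OUT[B3] = IN[B2] ⊔ IN[B4] = {d, e, f}
Applying B3's transfer function to that OUT value gives IN[B3] (row B3 above).

Answer: {d, e, f}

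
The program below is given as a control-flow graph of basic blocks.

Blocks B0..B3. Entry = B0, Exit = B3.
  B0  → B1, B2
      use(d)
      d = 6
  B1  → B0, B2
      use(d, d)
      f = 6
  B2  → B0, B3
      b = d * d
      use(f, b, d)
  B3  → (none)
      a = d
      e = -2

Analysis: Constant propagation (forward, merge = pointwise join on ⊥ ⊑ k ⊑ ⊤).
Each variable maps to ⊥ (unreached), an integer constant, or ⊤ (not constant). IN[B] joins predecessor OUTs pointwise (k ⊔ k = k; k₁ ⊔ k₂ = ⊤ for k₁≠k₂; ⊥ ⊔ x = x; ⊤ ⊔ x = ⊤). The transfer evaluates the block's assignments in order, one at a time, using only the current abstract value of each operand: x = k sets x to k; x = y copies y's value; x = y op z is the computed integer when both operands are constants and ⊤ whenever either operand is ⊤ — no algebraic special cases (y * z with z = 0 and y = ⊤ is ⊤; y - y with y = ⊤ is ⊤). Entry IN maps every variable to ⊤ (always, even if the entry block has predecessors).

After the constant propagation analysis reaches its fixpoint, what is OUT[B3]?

Answer: {a: 6, b: 36, c: ⊤, d: 6, e: -2, f: ⊤}

Derivation:
Per-block solution:
  B0:  IN=(all ⊤)  OUT={d:6; rest ⊤}
  B1:  IN={d:6; rest ⊤}  OUT={d:6, f:6; rest ⊤}
  B2:  IN={d:6; rest ⊤}  OUT={b:36, d:6; rest ⊤}
  B3:  IN={b:36, d:6; rest ⊤}  OUT={a:6, b:36, d:6, e:-2; rest ⊤}

Merge at B3: IN[B3] = OUT[B2] = {a: ⊤, b: 36, c: ⊤, d: 6, e: ⊤, f: ⊤}
Applying B3's transfer function to that IN value gives OUT[B3] (row B3 above).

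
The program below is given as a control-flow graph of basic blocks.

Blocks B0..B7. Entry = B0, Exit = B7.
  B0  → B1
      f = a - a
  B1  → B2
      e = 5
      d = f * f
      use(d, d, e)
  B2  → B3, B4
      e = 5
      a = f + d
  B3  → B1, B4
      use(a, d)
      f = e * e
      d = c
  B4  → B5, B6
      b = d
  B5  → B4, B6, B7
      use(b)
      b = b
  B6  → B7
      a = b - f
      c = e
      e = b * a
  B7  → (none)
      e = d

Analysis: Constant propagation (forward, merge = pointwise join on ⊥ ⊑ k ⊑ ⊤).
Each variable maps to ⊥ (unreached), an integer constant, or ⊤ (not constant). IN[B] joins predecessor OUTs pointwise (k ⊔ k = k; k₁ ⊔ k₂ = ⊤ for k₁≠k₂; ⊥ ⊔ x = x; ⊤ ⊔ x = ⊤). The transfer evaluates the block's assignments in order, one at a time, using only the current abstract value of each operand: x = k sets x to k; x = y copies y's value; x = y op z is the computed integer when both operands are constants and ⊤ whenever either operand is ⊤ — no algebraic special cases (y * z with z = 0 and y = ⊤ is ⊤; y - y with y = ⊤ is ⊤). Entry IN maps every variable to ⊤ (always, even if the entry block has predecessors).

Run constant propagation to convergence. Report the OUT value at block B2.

Converged values:
  B0: | IN=(all ⊤) | OUT=(all ⊤)
  B1: | IN=(all ⊤) | OUT={e:5; rest ⊤}
  B2: | IN={e:5; rest ⊤} | OUT={e:5; rest ⊤}
  B3: | IN={e:5; rest ⊤} | OUT={e:5, f:25; rest ⊤}
  B4: | IN={e:5; rest ⊤} | OUT={e:5; rest ⊤}
  B5: | IN={e:5; rest ⊤} | OUT={e:5; rest ⊤}
  B6: | IN={e:5; rest ⊤} | OUT={c:5; rest ⊤}
  B7: | IN=(all ⊤) | OUT=(all ⊤)

Merge at B2: IN[B2] = OUT[B1] = {a: ⊤, b: ⊤, c: ⊤, d: ⊤, e: 5, f: ⊤}
Applying B2's transfer function to that IN value gives OUT[B2] (row B2 above).

Answer: {a: ⊤, b: ⊤, c: ⊤, d: ⊤, e: 5, f: ⊤}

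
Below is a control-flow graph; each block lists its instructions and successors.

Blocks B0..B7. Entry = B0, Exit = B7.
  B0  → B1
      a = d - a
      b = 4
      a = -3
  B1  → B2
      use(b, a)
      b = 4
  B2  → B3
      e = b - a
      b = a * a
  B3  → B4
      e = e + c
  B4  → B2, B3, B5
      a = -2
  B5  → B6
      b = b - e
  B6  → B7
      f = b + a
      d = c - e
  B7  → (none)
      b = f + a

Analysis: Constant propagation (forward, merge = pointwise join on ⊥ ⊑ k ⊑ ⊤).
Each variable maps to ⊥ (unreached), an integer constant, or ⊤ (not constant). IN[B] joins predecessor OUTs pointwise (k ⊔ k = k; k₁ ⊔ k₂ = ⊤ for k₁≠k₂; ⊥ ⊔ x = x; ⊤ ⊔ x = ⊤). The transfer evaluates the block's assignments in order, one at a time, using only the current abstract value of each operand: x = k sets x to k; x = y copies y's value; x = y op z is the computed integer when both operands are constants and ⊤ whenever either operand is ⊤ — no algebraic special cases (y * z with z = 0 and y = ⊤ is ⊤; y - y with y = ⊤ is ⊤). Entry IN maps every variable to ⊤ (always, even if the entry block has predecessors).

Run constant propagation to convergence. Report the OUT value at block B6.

Fixpoint table:
  B0:  IN=(all ⊤)  OUT={a:-3, b:4; rest ⊤}
  B1:  IN={a:-3, b:4; rest ⊤}  OUT={a:-3, b:4; rest ⊤}
  B2:  IN=(all ⊤)  OUT=(all ⊤)
  B3:  IN=(all ⊤)  OUT=(all ⊤)
  B4:  IN=(all ⊤)  OUT={a:-2; rest ⊤}
  B5:  IN={a:-2; rest ⊤}  OUT={a:-2; rest ⊤}
  B6:  IN={a:-2; rest ⊤}  OUT={a:-2; rest ⊤}
  B7:  IN={a:-2; rest ⊤}  OUT={a:-2; rest ⊤}

Merge at B6: IN[B6] = OUT[B5] = {a: -2, b: ⊤, c: ⊤, d: ⊤, e: ⊤, f: ⊤}
Applying B6's transfer function to that IN value gives OUT[B6] (row B6 above).

Answer: {a: -2, b: ⊤, c: ⊤, d: ⊤, e: ⊤, f: ⊤}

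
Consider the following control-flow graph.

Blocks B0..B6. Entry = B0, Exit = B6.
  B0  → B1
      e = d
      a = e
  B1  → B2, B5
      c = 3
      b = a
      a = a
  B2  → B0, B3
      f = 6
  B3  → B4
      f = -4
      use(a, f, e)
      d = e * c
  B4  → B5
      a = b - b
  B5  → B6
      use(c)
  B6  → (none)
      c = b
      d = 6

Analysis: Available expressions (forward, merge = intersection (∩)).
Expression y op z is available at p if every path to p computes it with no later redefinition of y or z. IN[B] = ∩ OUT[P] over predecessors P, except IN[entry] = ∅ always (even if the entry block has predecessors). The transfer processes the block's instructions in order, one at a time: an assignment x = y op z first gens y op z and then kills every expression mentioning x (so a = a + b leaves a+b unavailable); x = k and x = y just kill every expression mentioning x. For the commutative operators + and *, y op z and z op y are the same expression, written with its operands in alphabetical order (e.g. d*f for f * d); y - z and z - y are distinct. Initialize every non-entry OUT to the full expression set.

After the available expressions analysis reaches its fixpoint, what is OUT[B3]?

Fixpoint table:
  B0:  IN={}  OUT={}
  B1:  IN={}  OUT={}
  B2:  IN={}  OUT={}
  B3:  IN={}  OUT={c*e}
  B4:  IN={c*e}  OUT={b-b, c*e}
  B5:  IN={}  OUT={}
  B6:  IN={}  OUT={}

Merge at B3: IN[B3] = OUT[B2] = {}
Applying B3's transfer function to that IN value gives OUT[B3] (row B3 above).

Answer: {c*e}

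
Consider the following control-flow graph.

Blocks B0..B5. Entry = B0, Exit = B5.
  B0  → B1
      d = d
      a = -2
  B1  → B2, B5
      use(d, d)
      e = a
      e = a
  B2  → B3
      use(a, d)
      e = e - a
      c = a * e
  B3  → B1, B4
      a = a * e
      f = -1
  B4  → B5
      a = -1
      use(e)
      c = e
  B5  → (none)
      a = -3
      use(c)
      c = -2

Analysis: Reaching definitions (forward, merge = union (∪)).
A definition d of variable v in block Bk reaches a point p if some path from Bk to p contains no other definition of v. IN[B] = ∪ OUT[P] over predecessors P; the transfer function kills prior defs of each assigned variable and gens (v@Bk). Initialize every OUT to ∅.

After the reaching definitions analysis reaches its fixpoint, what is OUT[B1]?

Fixpoint table:
  B0:  IN={}  OUT={a@B0, d@B0}
  B1:  IN={a@B0, a@B3, c@B2, d@B0, e@B2, f@B3}  OUT={a@B0, a@B3, c@B2, d@B0, e@B1, f@B3}
  B2:  IN={a@B0, a@B3, c@B2, d@B0, e@B1, f@B3}  OUT={a@B0, a@B3, c@B2, d@B0, e@B2, f@B3}
  B3:  IN={a@B0, a@B3, c@B2, d@B0, e@B2, f@B3}  OUT={a@B3, c@B2, d@B0, e@B2, f@B3}
  B4:  IN={a@B3, c@B2, d@B0, e@B2, f@B3}  OUT={a@B4, c@B4, d@B0, e@B2, f@B3}
  B5:  IN={a@B0, a@B3, a@B4, c@B2, c@B4, d@B0, e@B1, e@B2, f@B3}  OUT={a@B5, c@B5, d@B0, e@B1, e@B2, f@B3}

Merge at B1: IN[B1] = OUT[B0] ⊔ OUT[B3] = {a@B0, a@B3, c@B2, d@B0, e@B2, f@B3}
Applying B1's transfer function to that IN value gives OUT[B1] (row B1 above).

Answer: {a@B0, a@B3, c@B2, d@B0, e@B1, f@B3}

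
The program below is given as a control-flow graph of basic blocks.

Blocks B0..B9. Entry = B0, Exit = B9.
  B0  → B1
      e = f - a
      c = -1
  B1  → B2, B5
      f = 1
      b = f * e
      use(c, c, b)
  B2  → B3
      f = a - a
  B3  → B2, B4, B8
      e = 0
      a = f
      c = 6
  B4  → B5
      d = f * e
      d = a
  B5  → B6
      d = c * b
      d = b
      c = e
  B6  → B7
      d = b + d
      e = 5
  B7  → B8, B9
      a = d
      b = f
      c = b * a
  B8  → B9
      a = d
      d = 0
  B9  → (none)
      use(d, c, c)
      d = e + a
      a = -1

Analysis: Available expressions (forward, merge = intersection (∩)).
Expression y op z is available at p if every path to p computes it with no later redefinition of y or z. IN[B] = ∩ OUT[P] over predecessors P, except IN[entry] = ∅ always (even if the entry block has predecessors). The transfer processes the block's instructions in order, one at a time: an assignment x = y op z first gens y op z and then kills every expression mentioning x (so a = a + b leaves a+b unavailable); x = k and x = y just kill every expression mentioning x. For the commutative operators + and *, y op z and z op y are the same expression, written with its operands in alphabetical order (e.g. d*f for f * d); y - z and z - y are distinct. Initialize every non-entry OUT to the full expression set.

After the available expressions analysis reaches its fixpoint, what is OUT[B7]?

Answer: {a*b}

Derivation:
Fixpoint table:
  B0:   IN={}   OUT={f-a}
  B1:   IN={f-a}   OUT={e*f}
  B2:   IN={}   OUT={a-a}
  B3:   IN={a-a}   OUT={}
  B4:   IN={}   OUT={e*f}
  B5:   IN={e*f}   OUT={e*f}
  B6:   IN={e*f}   OUT={}
  B7:   IN={}   OUT={a*b}
  B8:   IN={}   OUT={}
  B9:   IN={}   OUT={}

Merge at B7: IN[B7] = OUT[B6] = {}
Applying B7's transfer function to that IN value gives OUT[B7] (row B7 above).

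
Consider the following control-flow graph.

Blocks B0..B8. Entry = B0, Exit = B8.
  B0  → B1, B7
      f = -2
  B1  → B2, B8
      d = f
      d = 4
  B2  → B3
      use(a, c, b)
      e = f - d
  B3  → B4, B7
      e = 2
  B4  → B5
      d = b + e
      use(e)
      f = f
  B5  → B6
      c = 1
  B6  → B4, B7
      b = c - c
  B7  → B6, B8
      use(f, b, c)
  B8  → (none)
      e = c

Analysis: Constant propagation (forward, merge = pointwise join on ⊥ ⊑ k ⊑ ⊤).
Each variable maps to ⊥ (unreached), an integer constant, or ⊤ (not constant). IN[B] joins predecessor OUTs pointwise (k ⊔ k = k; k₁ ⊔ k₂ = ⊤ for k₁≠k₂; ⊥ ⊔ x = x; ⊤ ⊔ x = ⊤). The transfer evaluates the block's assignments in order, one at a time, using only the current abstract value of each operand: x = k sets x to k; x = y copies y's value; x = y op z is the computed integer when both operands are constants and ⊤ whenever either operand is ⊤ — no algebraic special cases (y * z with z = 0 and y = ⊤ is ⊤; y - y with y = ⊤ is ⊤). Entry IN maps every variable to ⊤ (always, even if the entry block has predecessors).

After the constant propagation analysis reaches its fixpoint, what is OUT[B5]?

Answer: {a: ⊤, b: ⊤, c: 1, d: ⊤, e: ⊤, f: -2}

Trace:
Fixpoint table:
  B0: | IN=(all ⊤) | OUT={f:-2; rest ⊤}
  B1: | IN={f:-2; rest ⊤} | OUT={d:4, f:-2; rest ⊤}
  B2: | IN={d:4, f:-2; rest ⊤} | OUT={d:4, e:-6, f:-2; rest ⊤}
  B3: | IN={d:4, e:-6, f:-2; rest ⊤} | OUT={d:4, e:2, f:-2; rest ⊤}
  B4: | IN={f:-2; rest ⊤} | OUT={f:-2; rest ⊤}
  B5: | IN={f:-2; rest ⊤} | OUT={c:1, f:-2; rest ⊤}
  B6: | IN={f:-2; rest ⊤} | OUT={f:-2; rest ⊤}
  B7: | IN={f:-2; rest ⊤} | OUT={f:-2; rest ⊤}
  B8: | IN={f:-2; rest ⊤} | OUT={f:-2; rest ⊤}

Merge at B5: IN[B5] = OUT[B4] = {a: ⊤, b: ⊤, c: ⊤, d: ⊤, e: ⊤, f: -2}
Applying B5's transfer function to that IN value gives OUT[B5] (row B5 above).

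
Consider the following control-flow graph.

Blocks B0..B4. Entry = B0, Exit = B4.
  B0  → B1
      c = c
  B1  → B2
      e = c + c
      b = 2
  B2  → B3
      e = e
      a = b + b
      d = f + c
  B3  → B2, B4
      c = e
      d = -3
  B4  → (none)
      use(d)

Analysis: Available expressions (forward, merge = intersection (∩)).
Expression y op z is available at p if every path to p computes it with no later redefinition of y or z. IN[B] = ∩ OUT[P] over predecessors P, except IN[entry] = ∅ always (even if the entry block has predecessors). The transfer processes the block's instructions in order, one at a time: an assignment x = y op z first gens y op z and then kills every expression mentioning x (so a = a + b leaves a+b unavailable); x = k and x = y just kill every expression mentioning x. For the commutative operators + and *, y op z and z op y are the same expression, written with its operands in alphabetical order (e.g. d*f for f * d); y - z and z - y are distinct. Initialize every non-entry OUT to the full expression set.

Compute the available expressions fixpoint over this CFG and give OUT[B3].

Converged values:
  B0: | IN={} | OUT={}
  B1: | IN={} | OUT={c+c}
  B2: | IN={} | OUT={b+b, c+f}
  B3: | IN={b+b, c+f} | OUT={b+b}
  B4: | IN={b+b} | OUT={b+b}

Merge at B3: IN[B3] = OUT[B2] = {b+b, c+f}
Applying B3's transfer function to that IN value gives OUT[B3] (row B3 above).

Answer: {b+b}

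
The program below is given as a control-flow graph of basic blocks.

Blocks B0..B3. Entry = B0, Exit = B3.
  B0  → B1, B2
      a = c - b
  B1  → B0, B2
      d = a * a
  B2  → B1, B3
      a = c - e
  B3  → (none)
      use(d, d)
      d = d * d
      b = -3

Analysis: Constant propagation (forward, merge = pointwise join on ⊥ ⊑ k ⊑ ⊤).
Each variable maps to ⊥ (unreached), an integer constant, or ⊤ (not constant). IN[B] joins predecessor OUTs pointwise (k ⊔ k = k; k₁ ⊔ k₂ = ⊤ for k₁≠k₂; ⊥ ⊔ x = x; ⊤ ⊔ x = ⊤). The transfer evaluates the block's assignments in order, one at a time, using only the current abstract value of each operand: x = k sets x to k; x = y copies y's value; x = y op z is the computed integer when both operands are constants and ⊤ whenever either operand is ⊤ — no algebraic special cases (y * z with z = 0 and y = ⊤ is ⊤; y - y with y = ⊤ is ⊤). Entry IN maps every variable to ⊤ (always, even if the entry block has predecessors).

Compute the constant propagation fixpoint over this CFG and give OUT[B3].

Converged values:
  B0: | IN=(all ⊤) | OUT=(all ⊤)
  B1: | IN=(all ⊤) | OUT=(all ⊤)
  B2: | IN=(all ⊤) | OUT=(all ⊤)
  B3: | IN=(all ⊤) | OUT={b:-3; rest ⊤}

Merge at B3: IN[B3] = OUT[B2] = {a: ⊤, b: ⊤, c: ⊤, d: ⊤, e: ⊤, f: ⊤}
Applying B3's transfer function to that IN value gives OUT[B3] (row B3 above).

Answer: {a: ⊤, b: -3, c: ⊤, d: ⊤, e: ⊤, f: ⊤}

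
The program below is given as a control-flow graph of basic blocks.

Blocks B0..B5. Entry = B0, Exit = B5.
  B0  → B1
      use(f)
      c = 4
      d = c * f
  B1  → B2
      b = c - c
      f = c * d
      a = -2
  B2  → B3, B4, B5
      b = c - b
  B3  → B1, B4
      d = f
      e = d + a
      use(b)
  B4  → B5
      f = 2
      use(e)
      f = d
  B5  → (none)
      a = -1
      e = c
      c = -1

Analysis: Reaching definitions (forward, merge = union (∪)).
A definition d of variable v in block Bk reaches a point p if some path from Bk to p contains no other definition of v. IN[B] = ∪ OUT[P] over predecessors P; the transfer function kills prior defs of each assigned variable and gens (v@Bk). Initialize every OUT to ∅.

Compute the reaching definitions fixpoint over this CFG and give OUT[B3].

Converged values:
  B0:   IN={}   OUT={c@B0, d@B0}
  B1:   IN={a@B1, b@B2, c@B0, d@B0, d@B3, e@B3, f@B1}   OUT={a@B1, b@B1, c@B0, d@B0, d@B3, e@B3, f@B1}
  B2:   IN={a@B1, b@B1, c@B0, d@B0, d@B3, e@B3, f@B1}   OUT={a@B1, b@B2, c@B0, d@B0, d@B3, e@B3, f@B1}
  B3:   IN={a@B1, b@B2, c@B0, d@B0, d@B3, e@B3, f@B1}   OUT={a@B1, b@B2, c@B0, d@B3, e@B3, f@B1}
  B4:   IN={a@B1, b@B2, c@B0, d@B0, d@B3, e@B3, f@B1}   OUT={a@B1, b@B2, c@B0, d@B0, d@B3, e@B3, f@B4}
  B5:   IN={a@B1, b@B2, c@B0, d@B0, d@B3, e@B3, f@B1, f@B4}   OUT={a@B5, b@B2, c@B5, d@B0, d@B3, e@B5, f@B1, f@B4}

Merge at B3: IN[B3] = OUT[B2] = {a@B1, b@B2, c@B0, d@B0, d@B3, e@B3, f@B1}
Applying B3's transfer function to that IN value gives OUT[B3] (row B3 above).

Answer: {a@B1, b@B2, c@B0, d@B3, e@B3, f@B1}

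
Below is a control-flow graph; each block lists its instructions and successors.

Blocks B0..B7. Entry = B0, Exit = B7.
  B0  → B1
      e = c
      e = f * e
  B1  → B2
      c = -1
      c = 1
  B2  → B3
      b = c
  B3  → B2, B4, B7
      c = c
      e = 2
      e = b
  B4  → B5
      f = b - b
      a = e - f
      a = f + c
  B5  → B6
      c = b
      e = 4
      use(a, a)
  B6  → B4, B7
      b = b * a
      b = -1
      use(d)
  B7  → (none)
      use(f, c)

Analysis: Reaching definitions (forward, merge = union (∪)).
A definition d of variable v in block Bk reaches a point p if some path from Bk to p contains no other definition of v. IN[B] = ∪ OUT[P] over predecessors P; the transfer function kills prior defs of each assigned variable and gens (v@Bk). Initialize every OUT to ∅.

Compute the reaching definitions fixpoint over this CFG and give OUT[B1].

Fixpoint table:
  B0:   IN={}   OUT={e@B0}
  B1:   IN={e@B0}   OUT={c@B1, e@B0}
  B2:   IN={b@B2, c@B1, c@B3, e@B0, e@B3}   OUT={b@B2, c@B1, c@B3, e@B0, e@B3}
  B3:   IN={b@B2, c@B1, c@B3, e@B0, e@B3}   OUT={b@B2, c@B3, e@B3}
  B4:   IN={a@B4, b@B2, b@B6, c@B3, c@B5, e@B3, e@B5, f@B4}   OUT={a@B4, b@B2, b@B6, c@B3, c@B5, e@B3, e@B5, f@B4}
  B5:   IN={a@B4, b@B2, b@B6, c@B3, c@B5, e@B3, e@B5, f@B4}   OUT={a@B4, b@B2, b@B6, c@B5, e@B5, f@B4}
  B6:   IN={a@B4, b@B2, b@B6, c@B5, e@B5, f@B4}   OUT={a@B4, b@B6, c@B5, e@B5, f@B4}
  B7:   IN={a@B4, b@B2, b@B6, c@B3, c@B5, e@B3, e@B5, f@B4}   OUT={a@B4, b@B2, b@B6, c@B3, c@B5, e@B3, e@B5, f@B4}

Merge at B1: IN[B1] = OUT[B0] = {e@B0}
Applying B1's transfer function to that IN value gives OUT[B1] (row B1 above).

Answer: {c@B1, e@B0}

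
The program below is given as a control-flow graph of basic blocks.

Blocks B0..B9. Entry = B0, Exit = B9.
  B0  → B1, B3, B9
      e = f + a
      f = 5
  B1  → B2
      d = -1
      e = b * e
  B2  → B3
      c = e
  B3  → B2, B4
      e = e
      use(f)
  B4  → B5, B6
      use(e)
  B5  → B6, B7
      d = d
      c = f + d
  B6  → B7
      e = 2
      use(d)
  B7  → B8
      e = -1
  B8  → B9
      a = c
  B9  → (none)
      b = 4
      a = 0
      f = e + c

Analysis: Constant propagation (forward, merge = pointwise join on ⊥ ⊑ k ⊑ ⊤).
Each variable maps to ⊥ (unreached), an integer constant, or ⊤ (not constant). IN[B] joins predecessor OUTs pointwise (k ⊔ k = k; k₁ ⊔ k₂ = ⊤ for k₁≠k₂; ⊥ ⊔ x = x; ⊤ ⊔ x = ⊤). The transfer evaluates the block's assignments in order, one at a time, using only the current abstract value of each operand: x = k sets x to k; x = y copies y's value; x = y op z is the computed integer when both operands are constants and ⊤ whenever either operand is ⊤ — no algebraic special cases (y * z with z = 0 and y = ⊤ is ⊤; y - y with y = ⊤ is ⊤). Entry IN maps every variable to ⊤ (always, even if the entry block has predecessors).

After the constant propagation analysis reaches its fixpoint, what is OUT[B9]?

Fixpoint table:
  B0:  IN=(all ⊤)  OUT={f:5; rest ⊤}
  B1:  IN={f:5; rest ⊤}  OUT={d:-1, f:5; rest ⊤}
  B2:  IN={f:5; rest ⊤}  OUT={f:5; rest ⊤}
  B3:  IN={f:5; rest ⊤}  OUT={f:5; rest ⊤}
  B4:  IN={f:5; rest ⊤}  OUT={f:5; rest ⊤}
  B5:  IN={f:5; rest ⊤}  OUT={f:5; rest ⊤}
  B6:  IN={f:5; rest ⊤}  OUT={e:2, f:5; rest ⊤}
  B7:  IN={f:5; rest ⊤}  OUT={e:-1, f:5; rest ⊤}
  B8:  IN={e:-1, f:5; rest ⊤}  OUT={e:-1, f:5; rest ⊤}
  B9:  IN={f:5; rest ⊤}  OUT={a:0, b:4; rest ⊤}

Merge at B9: IN[B9] = OUT[B0] ⊔ OUT[B8] = {a: ⊤, b: ⊤, c: ⊤, d: ⊤, e: ⊤, f: 5}
Applying B9's transfer function to that IN value gives OUT[B9] (row B9 above).

Answer: {a: 0, b: 4, c: ⊤, d: ⊤, e: ⊤, f: ⊤}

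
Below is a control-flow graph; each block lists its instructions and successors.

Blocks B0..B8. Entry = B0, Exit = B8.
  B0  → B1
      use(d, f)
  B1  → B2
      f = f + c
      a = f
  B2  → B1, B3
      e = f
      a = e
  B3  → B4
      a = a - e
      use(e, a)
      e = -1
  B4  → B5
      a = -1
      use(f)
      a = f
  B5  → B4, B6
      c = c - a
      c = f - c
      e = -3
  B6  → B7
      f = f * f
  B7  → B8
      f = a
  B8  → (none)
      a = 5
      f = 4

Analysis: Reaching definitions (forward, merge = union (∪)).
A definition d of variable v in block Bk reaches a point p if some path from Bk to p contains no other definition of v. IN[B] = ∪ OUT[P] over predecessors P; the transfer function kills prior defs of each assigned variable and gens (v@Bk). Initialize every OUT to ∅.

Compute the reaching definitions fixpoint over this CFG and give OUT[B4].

Answer: {a@B4, c@B5, e@B3, e@B5, f@B1}

Derivation:
Converged values:
  B0:  IN={}  OUT={}
  B1:  IN={a@B2, e@B2, f@B1}  OUT={a@B1, e@B2, f@B1}
  B2:  IN={a@B1, e@B2, f@B1}  OUT={a@B2, e@B2, f@B1}
  B3:  IN={a@B2, e@B2, f@B1}  OUT={a@B3, e@B3, f@B1}
  B4:  IN={a@B3, a@B4, c@B5, e@B3, e@B5, f@B1}  OUT={a@B4, c@B5, e@B3, e@B5, f@B1}
  B5:  IN={a@B4, c@B5, e@B3, e@B5, f@B1}  OUT={a@B4, c@B5, e@B5, f@B1}
  B6:  IN={a@B4, c@B5, e@B5, f@B1}  OUT={a@B4, c@B5, e@B5, f@B6}
  B7:  IN={a@B4, c@B5, e@B5, f@B6}  OUT={a@B4, c@B5, e@B5, f@B7}
  B8:  IN={a@B4, c@B5, e@B5, f@B7}  OUT={a@B8, c@B5, e@B5, f@B8}

Merge at B4: IN[B4] = OUT[B3] ⊔ OUT[B5] = {a@B3, a@B4, c@B5, e@B3, e@B5, f@B1}
Applying B4's transfer function to that IN value gives OUT[B4] (row B4 above).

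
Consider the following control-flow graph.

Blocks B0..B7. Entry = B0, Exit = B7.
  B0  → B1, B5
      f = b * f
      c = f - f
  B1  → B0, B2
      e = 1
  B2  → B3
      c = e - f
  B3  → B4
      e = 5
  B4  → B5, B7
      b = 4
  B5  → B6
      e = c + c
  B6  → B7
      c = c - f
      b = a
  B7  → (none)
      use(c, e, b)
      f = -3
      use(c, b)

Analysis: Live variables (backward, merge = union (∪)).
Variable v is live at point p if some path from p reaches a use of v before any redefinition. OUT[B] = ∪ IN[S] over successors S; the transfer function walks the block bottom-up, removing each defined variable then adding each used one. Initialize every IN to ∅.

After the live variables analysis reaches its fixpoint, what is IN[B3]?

Converged values:
  B0: | IN={a, b, f} | OUT={a, b, c, f}
  B1: | IN={a, b, f} | OUT={a, b, e, f}
  B2: | IN={a, e, f} | OUT={a, c, f}
  B3: | IN={a, c, f} | OUT={a, c, e, f}
  B4: | IN={a, c, e, f} | OUT={a, b, c, e, f}
  B5: | IN={a, c, f} | OUT={a, c, e, f}
  B6: | IN={a, c, e, f} | OUT={b, c, e}
  B7: | IN={b, c, e} | OUT={}

Merge at B3: OUT[B3] = IN[B4] = {a, c, e, f}
Applying B3's transfer function to that OUT value gives IN[B3] (row B3 above).

Answer: {a, c, f}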